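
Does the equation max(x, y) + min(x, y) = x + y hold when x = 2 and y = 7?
Substituting x = 2, y = 7:

LHS = max(2, 7) + min(2, 7) = 9
RHS = 2 + 7 = 9

LHS = RHS, so the equation holds at this point.

Answer: Holds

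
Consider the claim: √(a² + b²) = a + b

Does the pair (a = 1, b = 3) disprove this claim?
Substituting a = 1, b = 3:
LHS = √(1² + 3²) = √(10) ≈ 3.162
RHS = 1 + 3 = 4

Since LHS ≠ RHS, this pair disproves the claim.

Answer: Yes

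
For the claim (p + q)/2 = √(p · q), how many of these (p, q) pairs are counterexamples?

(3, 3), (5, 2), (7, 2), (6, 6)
Testing each pair:
(3, 3): LHS = 3, RHS = 3 → satisfies claim
(5, 2): LHS = 7/2, RHS = √(10) ≈ 3.162 → counterexample
(7, 2): LHS = 9/2, RHS = √(14) ≈ 3.742 → counterexample
(6, 6): LHS = 6, RHS = 6 → satisfies claim

That makes 2 counterexamples.

Answer: 2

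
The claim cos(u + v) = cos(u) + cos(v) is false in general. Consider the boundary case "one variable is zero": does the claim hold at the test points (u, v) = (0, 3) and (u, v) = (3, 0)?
No, fails at both test points

At (0, 3): LHS = cos(3) ≈ -0.99 ≠ RHS = cos(3) + 1 ≈ 0.01001
At (3, 0): LHS = cos(3) ≈ -0.99 ≠ RHS = cos(3) + 1 ≈ 0.01001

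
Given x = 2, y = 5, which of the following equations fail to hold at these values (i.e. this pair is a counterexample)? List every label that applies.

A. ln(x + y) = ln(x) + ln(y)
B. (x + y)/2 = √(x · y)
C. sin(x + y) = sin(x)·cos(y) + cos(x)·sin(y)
A, B

Evaluating each claim at the given values:
A. LHS = ln(7) ≈ 1.946, RHS = ln(2) + ln(5) ≈ 2.303 → fails here (LHS ≠ RHS)
B. LHS = 7/2, RHS = √(10) ≈ 3.162 → fails here (LHS ≠ RHS)
C. LHS = sin(7) ≈ 0.657, RHS = sin(2)·cos(5) + sin(5)·cos(2) ≈ 0.657 → holds here (LHS = RHS)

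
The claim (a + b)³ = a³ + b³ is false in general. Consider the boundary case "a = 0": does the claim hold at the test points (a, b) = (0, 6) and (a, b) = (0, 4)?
At (0, 6): LHS = 216, RHS = 216 → equal
At (0, 4): LHS = 64, RHS = 64 → equal

So the claim does hold at both of these boundary points, even though it is not an identity.

Answer: Yes, holds at both test points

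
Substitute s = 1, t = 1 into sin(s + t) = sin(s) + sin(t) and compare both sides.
LHS = sin(1 + 1) = sin(2) ≈ 0.9093
RHS = sin(1) + sin(1) = 2·sin(1) ≈ 1.683

LHS ≠ RHS (they differ by about 0.7736), so the equation does not hold here.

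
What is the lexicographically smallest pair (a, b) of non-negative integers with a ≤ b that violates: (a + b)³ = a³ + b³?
(a, b) = (1, 1)

At (0, 1): both sides equal 1, so it holds there.

Substituting (1, 1) into the claim:
LHS = (1 + 1)³ = 8
RHS = 1³ + 1³ = 2

Since LHS ≠ RHS, this pair disproves the claim, and no lexicographically smaller pair (a ≤ b, non-negative integers) does.

For instance (4, 7) is also a counterexample (LHS = 1331, RHS = 407), but it's lexicographically larger.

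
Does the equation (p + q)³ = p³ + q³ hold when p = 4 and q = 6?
Fails

Substituting p = 4, q = 6:

LHS = (4 + 6)³ = 1000
RHS = 4³ + 6³ = 280

LHS ≠ RHS, so the equation does not hold at this point.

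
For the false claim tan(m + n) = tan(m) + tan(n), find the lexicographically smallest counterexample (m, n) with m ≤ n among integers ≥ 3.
(m, n) = (3, 3)

Substituting (3, 3) into the claim:
LHS = tan(3 + 3) = tan(6) ≈ -0.291
RHS = tan(3) + tan(3) = 2·tan(3) ≈ -0.2851

Since LHS ≠ RHS, this pair disproves the claim, and no lexicographically smaller pair (m ≤ n, integers ≥ 3) does.

For instance (6, 6) is also a counterexample (LHS = tan(12) ≈ -0.6359, RHS = 2·tan(6) ≈ -0.582), but it's lexicographically larger.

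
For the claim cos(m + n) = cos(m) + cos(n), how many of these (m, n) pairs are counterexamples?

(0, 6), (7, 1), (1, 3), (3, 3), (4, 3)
5

Testing each pair:
(0, 6): LHS = cos(6) ≈ 0.9602, RHS = cos(6) + 1 ≈ 1.96 → counterexample
(7, 1): LHS = cos(8) ≈ -0.1455, RHS = cos(1) + cos(7) ≈ 1.294 → counterexample
(1, 3): LHS = cos(4) ≈ -0.6536, RHS = cos(3) + cos(1) ≈ -0.4497 → counterexample
(3, 3): LHS = cos(6) ≈ 0.9602, RHS = 2·cos(3) ≈ -1.98 → counterexample
(4, 3): LHS = cos(7) ≈ 0.7539, RHS = cos(3) + cos(4) ≈ -1.644 → counterexample

That makes 5 counterexamples.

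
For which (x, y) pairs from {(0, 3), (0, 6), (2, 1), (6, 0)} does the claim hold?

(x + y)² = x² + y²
(0, 3), (0, 6), (6, 0)

Testing each pair:
(0, 3): LHS = 9, RHS = 9 → holds
(0, 6): LHS = 36, RHS = 36 → holds
(2, 1): LHS = 9, RHS = 5 → fails
(6, 0): LHS = 36, RHS = 36 → holds

3 of 4 pairs satisfy the claim.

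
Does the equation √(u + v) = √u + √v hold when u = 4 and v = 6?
Substituting u = 4, v = 6:

LHS = √(4 + 6) = √(10) ≈ 3.162
RHS = √4 + √6 = 2 + √(6) ≈ 4.449

LHS ≠ RHS, so the equation does not hold at this point.

Answer: Fails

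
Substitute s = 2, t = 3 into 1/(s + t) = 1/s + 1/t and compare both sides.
LHS = 1/(2 + 3) = 1/5
RHS = 1/2 + 1/3 = 5/6

LHS ≠ RHS, so the equation does not hold here.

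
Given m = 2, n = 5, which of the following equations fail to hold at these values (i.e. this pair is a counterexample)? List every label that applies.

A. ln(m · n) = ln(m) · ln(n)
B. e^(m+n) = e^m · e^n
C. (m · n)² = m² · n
Evaluating each claim at the given values:
A. LHS = ln(10) ≈ 2.303, RHS = ln(2)·ln(5) ≈ 1.116 → fails here (LHS ≠ RHS)
B. LHS = e^7 ≈ 1097, RHS = e^7 ≈ 1097 → holds here (LHS = RHS)
C. LHS = 100, RHS = 20 → fails here (LHS ≠ RHS)

Answer: A, C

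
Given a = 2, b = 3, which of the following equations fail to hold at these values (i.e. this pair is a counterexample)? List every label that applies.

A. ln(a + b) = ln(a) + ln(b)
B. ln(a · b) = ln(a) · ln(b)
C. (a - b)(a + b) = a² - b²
Evaluating each claim at the given values:
A. LHS = ln(5) ≈ 1.609, RHS = ln(2) + ln(3) ≈ 1.792 → fails here (LHS ≠ RHS)
B. LHS = ln(6) ≈ 1.792, RHS = ln(2)·ln(3) ≈ 0.7615 → fails here (LHS ≠ RHS)
C. LHS = -5, RHS = -5 → holds here (LHS = RHS)

Answer: A, B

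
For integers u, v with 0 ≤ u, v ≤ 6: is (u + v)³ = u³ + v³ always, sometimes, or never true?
It holds at (u, v) = (0, 0) (both sides equal 0), but fails at (u, v) = (4, 3) (LHS = 343, RHS = 91).

Answer: Sometimes true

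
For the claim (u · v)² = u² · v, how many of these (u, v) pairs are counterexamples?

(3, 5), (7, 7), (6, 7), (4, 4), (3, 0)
Testing each pair:
(3, 5): LHS = 225, RHS = 45 → counterexample
(7, 7): LHS = 2401, RHS = 343 → counterexample
(6, 7): LHS = 1764, RHS = 252 → counterexample
(4, 4): LHS = 256, RHS = 64 → counterexample
(3, 0): LHS = 0, RHS = 0 → satisfies claim

That makes 4 counterexamples.

Answer: 4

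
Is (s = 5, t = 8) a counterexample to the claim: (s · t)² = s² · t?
Substituting s = 5, t = 8:
LHS = (5 · 8)² = 1600
RHS = 5² · 8 = 200

Since LHS ≠ RHS, this pair disproves the claim.

Answer: Yes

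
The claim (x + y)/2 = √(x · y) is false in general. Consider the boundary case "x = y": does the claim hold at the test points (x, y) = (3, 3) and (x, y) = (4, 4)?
At (3, 3): LHS = 3, RHS = 3 → equal
At (4, 4): LHS = 4, RHS = 4 → equal

So the claim does hold at both of these boundary points, even though it is not an identity.

Answer: Yes, holds at both test points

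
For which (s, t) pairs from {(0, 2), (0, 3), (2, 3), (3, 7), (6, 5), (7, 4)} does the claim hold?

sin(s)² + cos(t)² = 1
Testing each pair:
(0, 2): LHS = cos(2)² ≈ 0.1732, RHS = 1 → fails
(0, 3): LHS = cos(3)² ≈ 0.9801, RHS = 1 → fails
(2, 3): LHS = sin(2)² + cos(3)² ≈ 1.807, RHS = 1 → fails
(3, 7): LHS = sin(3)² + cos(7)² ≈ 0.5883, RHS = 1 → fails
(6, 5): LHS = sin(6)² + cos(5)² ≈ 0.1585, RHS = 1 → fails
(7, 4): LHS = cos(4)² + sin(7)² ≈ 0.8589, RHS = 1 → fails

No pair satisfies the claim.

Answer: None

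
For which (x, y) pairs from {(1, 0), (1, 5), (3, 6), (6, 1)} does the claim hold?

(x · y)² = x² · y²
Testing each pair:
(1, 0): LHS = 0, RHS = 0 → holds
(1, 5): LHS = 25, RHS = 25 → holds
(3, 6): LHS = 324, RHS = 324 → holds
(6, 1): LHS = 36, RHS = 36 → holds

Every pair satisfies the claim.

Answer: All pairs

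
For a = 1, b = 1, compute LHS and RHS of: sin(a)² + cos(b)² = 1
LHS = sin(1)² + cos(1)² = 1
RHS = 1

LHS = RHS: the two sides agree.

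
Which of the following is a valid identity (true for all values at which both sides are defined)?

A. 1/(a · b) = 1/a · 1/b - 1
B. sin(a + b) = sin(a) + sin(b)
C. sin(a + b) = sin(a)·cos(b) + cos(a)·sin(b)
A: fails at (3, 4) — LHS = 1/12, RHS = -11/12.
B: fails at (3, 4) — LHS = sin(7) ≈ 0.657, RHS = sin(4) + sin(3) ≈ -0.6157.
C: holds — e.g. at (1, 2), both sides equal sin(3) ≈ 0.1411.

Answer: C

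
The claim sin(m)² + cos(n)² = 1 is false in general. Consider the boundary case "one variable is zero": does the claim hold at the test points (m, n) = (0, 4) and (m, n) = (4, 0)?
No, fails at both test points

At (0, 4): LHS = cos(4)² ≈ 0.4272 ≠ RHS = 1
At (4, 0): LHS = sin(4)² + 1 ≈ 1.573 ≠ RHS = 1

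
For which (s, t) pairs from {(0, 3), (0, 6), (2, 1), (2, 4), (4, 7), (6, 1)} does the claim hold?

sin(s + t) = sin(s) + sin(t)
Testing each pair:
(0, 3): LHS = sin(3) ≈ 0.1411, RHS = sin(3) ≈ 0.1411 → holds
(0, 6): LHS = sin(6) ≈ -0.2794, RHS = sin(6) ≈ -0.2794 → holds
(2, 1): LHS = sin(3) ≈ 0.1411, RHS = sin(1) + sin(2) ≈ 1.751 → fails
(2, 4): LHS = sin(6) ≈ -0.2794, RHS = sin(4) + sin(2) ≈ 0.1525 → fails
(4, 7): LHS = sin(11) ≈ -1, RHS = sin(4) + sin(7) ≈ -0.09982 → fails
(6, 1): LHS = sin(7) ≈ 0.657, RHS = sin(6) + sin(1) ≈ 0.5621 → fails

2 of 6 pairs satisfy the claim.

Answer: (0, 3), (0, 6)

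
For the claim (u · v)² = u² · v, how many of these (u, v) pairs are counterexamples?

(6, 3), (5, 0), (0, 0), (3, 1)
Testing each pair:
(6, 3): LHS = 324, RHS = 108 → counterexample
(5, 0): LHS = 0, RHS = 0 → satisfies claim
(0, 0): LHS = 0, RHS = 0 → satisfies claim
(3, 1): LHS = 9, RHS = 9 → satisfies claim

That makes 1 counterexample.

Answer: 1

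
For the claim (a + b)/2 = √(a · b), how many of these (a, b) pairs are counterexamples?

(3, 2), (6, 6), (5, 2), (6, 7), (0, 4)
4

Testing each pair:
(3, 2): LHS = 5/2, RHS = √(6) ≈ 2.449 → counterexample
(6, 6): LHS = 6, RHS = 6 → satisfies claim
(5, 2): LHS = 7/2, RHS = √(10) ≈ 3.162 → counterexample
(6, 7): LHS = 13/2, RHS = √(42) ≈ 6.481 → counterexample
(0, 4): LHS = 2, RHS = 0 → counterexample

That makes 4 counterexamples.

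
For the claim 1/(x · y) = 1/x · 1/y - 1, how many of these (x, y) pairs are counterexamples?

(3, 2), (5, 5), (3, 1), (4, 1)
4

Testing each pair:
(3, 2): LHS = 1/6, RHS = -5/6 → counterexample
(5, 5): LHS = 1/25, RHS = -24/25 → counterexample
(3, 1): LHS = 1/3, RHS = -2/3 → counterexample
(4, 1): LHS = 1/4, RHS = -3/4 → counterexample

That makes 4 counterexamples.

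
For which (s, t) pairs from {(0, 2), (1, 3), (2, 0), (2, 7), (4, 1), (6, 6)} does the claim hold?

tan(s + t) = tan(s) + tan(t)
(0, 2), (2, 0)

Testing each pair:
(0, 2): LHS = tan(2) ≈ -2.185, RHS = tan(2) ≈ -2.185 → holds
(1, 3): LHS = tan(4) ≈ 1.158, RHS = tan(3) + tan(1) ≈ 1.415 → fails
(2, 0): LHS = tan(2) ≈ -2.185, RHS = tan(2) ≈ -2.185 → holds
(2, 7): LHS = tan(9) ≈ -0.4523, RHS = tan(2) + tan(7) ≈ -1.314 → fails
(4, 1): LHS = tan(5) ≈ -3.381, RHS = tan(4) + tan(1) ≈ 2.715 → fails
(6, 6): LHS = tan(12) ≈ -0.6359, RHS = 2·tan(6) ≈ -0.582 → fails

2 of 6 pairs satisfy the claim.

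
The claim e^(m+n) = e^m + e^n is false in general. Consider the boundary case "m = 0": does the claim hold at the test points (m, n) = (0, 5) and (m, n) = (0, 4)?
At (0, 5): LHS = e^5 ≈ 148.4 ≠ RHS = 1 + e^5 ≈ 149.4
At (0, 4): LHS = e^4 ≈ 54.6 ≠ RHS = 1 + e^4 ≈ 55.6

Answer: No, fails at both test points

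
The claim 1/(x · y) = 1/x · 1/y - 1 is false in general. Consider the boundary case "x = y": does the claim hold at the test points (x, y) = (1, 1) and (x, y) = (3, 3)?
No, fails at both test points

At (1, 1): LHS = 1 ≠ RHS = 0
At (3, 3): LHS = 1/9 ≠ RHS = -8/9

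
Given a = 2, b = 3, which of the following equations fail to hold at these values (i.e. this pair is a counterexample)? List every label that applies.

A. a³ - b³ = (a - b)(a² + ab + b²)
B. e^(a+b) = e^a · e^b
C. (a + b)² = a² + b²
Evaluating each claim at the given values:
A. LHS = -19, RHS = -19 → holds here (LHS = RHS)
B. LHS = e^5 ≈ 148.4, RHS = e^5 ≈ 148.4 → holds here (LHS = RHS)
C. LHS = 25, RHS = 13 → fails here (LHS ≠ RHS)

Answer: C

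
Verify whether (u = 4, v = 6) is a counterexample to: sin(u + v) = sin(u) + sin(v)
Yes

Substituting u = 4, v = 6:
LHS = sin(4 + 6) = sin(10) ≈ -0.544
RHS = sin(4) + sin(6) ≈ -1.036

Since LHS ≠ RHS, this pair disproves the claim.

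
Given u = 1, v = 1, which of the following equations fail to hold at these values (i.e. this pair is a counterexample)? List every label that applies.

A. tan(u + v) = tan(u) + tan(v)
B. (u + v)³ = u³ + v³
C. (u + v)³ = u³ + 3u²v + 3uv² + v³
A, B

Evaluating each claim at the given values:
A. LHS = tan(2) ≈ -2.185, RHS = 2·tan(1) ≈ 3.115 → fails here (LHS ≠ RHS)
B. LHS = 8, RHS = 2 → fails here (LHS ≠ RHS)
C. LHS = 8, RHS = 8 → holds here (LHS = RHS)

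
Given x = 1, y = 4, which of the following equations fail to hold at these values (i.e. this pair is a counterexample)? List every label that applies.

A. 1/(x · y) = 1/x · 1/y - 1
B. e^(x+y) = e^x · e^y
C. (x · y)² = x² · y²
A

Evaluating each claim at the given values:
A. LHS = 1/4, RHS = -3/4 → fails here (LHS ≠ RHS)
B. LHS = e^5 ≈ 148.4, RHS = e^5 ≈ 148.4 → holds here (LHS = RHS)
C. LHS = 16, RHS = 16 → holds here (LHS = RHS)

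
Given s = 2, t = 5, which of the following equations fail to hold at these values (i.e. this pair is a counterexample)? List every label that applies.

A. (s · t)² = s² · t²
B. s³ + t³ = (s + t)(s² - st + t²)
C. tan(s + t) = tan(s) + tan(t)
Evaluating each claim at the given values:
A. LHS = 100, RHS = 100 → holds here (LHS = RHS)
B. LHS = 133, RHS = 133 → holds here (LHS = RHS)
C. LHS = tan(7) ≈ 0.8714, RHS = tan(5) + tan(2) ≈ -5.566 → fails here (LHS ≠ RHS)

Answer: C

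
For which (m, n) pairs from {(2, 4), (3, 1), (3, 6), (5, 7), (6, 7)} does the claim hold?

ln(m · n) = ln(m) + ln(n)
Testing each pair:
(2, 4): LHS = ln(8) ≈ 2.079, RHS = ln(2) + ln(4) ≈ 2.079 → holds
(3, 1): LHS = ln(3) ≈ 1.099, RHS = ln(3) ≈ 1.099 → holds
(3, 6): LHS = ln(18) ≈ 2.89, RHS = ln(3) + ln(6) ≈ 2.89 → holds
(5, 7): LHS = ln(35) ≈ 3.555, RHS = ln(5) + ln(7) ≈ 3.555 → holds
(6, 7): LHS = ln(42) ≈ 3.738, RHS = ln(6) + ln(7) ≈ 3.738 → holds

Every pair satisfies the claim.

Answer: All pairs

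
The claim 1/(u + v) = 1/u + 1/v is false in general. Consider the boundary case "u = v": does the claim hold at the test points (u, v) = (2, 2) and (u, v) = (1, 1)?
At (2, 2): LHS = 1/4 ≠ RHS = 1
At (1, 1): LHS = 1/2 ≠ RHS = 2

Answer: No, fails at both test points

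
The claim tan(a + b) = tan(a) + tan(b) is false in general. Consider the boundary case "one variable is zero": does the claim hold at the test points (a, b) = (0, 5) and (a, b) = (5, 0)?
Yes, holds at both test points

At (0, 5): LHS = tan(5) ≈ -3.381, RHS = tan(5) ≈ -3.381 → equal
At (5, 0): LHS = tan(5) ≈ -3.381, RHS = tan(5) ≈ -3.381 → equal

So the claim does hold at both of these boundary points, even though it is not an identity.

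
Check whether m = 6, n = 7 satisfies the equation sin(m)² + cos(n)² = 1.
Substituting m = 6, n = 7:

LHS = sin(6)² + cos(7)² ≈ 0.6464
RHS = 1

LHS ≠ RHS, so the equation does not hold at this point.

Answer: Fails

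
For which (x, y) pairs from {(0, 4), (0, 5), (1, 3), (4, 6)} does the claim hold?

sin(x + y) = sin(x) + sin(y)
(0, 4), (0, 5)

Testing each pair:
(0, 4): LHS = sin(4) ≈ -0.7568, RHS = sin(4) ≈ -0.7568 → holds
(0, 5): LHS = sin(5) ≈ -0.9589, RHS = sin(5) ≈ -0.9589 → holds
(1, 3): LHS = sin(4) ≈ -0.7568, RHS = sin(3) + sin(1) ≈ 0.9826 → fails
(4, 6): LHS = sin(10) ≈ -0.544, RHS = sin(4) + sin(6) ≈ -1.036 → fails

2 of 4 pairs satisfy the claim.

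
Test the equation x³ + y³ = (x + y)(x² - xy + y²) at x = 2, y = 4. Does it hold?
Substituting x = 2, y = 4:

LHS = 2³ + 4³ = 72
RHS = (2 + 4)(2² - 2·4 + 4²) = 72

LHS = RHS, so the equation holds at this point.

Answer: Holds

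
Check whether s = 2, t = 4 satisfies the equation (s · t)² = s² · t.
Fails

Substituting s = 2, t = 4:

LHS = (2 · 4)² = 64
RHS = 2² · 4 = 16

LHS ≠ RHS, so the equation does not hold at this point.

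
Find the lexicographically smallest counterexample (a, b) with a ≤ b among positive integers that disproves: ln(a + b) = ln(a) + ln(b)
(a, b) = (1, 1)

Substituting (1, 1) into the claim:
LHS = ln(1 + 1) = ln(2) ≈ 0.6931
RHS = ln(1) + ln(1) = 0

Since LHS ≠ RHS, this pair disproves the claim, and no lexicographically smaller pair (a ≤ b, positive integers) does.

For instance (1, 3) is also a counterexample (LHS = ln(4) ≈ 1.386, RHS = ln(3) ≈ 1.099), but it's lexicographically larger.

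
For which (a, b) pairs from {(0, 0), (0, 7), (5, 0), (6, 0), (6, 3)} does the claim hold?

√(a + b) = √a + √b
(0, 0), (0, 7), (5, 0), (6, 0)

Testing each pair:
(0, 0): LHS = 0, RHS = 0 → holds
(0, 7): LHS = √(7) ≈ 2.646, RHS = √(7) ≈ 2.646 → holds
(5, 0): LHS = √(5) ≈ 2.236, RHS = √(5) ≈ 2.236 → holds
(6, 0): LHS = √(6) ≈ 2.449, RHS = √(6) ≈ 2.449 → holds
(6, 3): LHS = 3, RHS = √(3) + √(6) ≈ 4.182 → fails

4 of 5 pairs satisfy the claim.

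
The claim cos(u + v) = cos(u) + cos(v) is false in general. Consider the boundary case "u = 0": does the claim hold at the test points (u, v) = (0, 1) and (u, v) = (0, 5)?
No, fails at both test points

At (0, 1): LHS = cos(1) ≈ 0.5403 ≠ RHS = cos(1) + 1 ≈ 1.54
At (0, 5): LHS = cos(5) ≈ 0.2837 ≠ RHS = cos(5) + 1 ≈ 1.284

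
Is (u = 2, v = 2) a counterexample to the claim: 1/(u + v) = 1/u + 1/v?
Substituting u = 2, v = 2:
LHS = 1/(2 + 2) = 1/4
RHS = 1/2 + 1/2 = 1

Since LHS ≠ RHS, this pair disproves the claim.

Answer: Yes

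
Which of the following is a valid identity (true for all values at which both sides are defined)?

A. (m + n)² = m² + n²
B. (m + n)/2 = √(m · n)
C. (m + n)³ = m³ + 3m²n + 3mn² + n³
A: fails at (4, 4) — LHS = 64, RHS = 32.
B: fails at (6, 7) — LHS = 13/2, RHS = √(42) ≈ 6.481.
C: holds — e.g. at (5, 8), both sides equal 2197.

Answer: C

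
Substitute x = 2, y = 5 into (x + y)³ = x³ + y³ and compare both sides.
LHS = (2 + 5)³ = 343
RHS = 2³ + 5³ = 133

LHS ≠ RHS, so the equation does not hold here.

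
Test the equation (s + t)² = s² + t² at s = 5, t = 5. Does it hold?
Fails

Substituting s = 5, t = 5:

LHS = (5 + 5)² = 100
RHS = 5² + 5² = 50

LHS ≠ RHS, so the equation does not hold at this point.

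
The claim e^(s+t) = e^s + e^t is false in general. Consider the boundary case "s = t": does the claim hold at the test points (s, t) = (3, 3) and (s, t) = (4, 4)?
At (3, 3): LHS = e^6 ≈ 403.4 ≠ RHS = 2·e^3 ≈ 40.17
At (4, 4): LHS = e^8 ≈ 2981 ≠ RHS = 2·e^4 ≈ 109.2

Answer: No, fails at both test points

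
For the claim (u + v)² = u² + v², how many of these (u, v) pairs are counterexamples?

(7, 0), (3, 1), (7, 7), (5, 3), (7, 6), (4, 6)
Testing each pair:
(7, 0): LHS = 49, RHS = 49 → satisfies claim
(3, 1): LHS = 16, RHS = 10 → counterexample
(7, 7): LHS = 196, RHS = 98 → counterexample
(5, 3): LHS = 64, RHS = 34 → counterexample
(7, 6): LHS = 169, RHS = 85 → counterexample
(4, 6): LHS = 100, RHS = 52 → counterexample

That makes 5 counterexamples.

Answer: 5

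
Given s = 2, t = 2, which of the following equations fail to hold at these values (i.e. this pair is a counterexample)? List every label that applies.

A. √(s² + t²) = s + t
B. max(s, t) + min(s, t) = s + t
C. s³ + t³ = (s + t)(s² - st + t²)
A

Evaluating each claim at the given values:
A. LHS = 2·√(2) ≈ 2.828, RHS = 4 → fails here (LHS ≠ RHS)
B. LHS = 4, RHS = 4 → holds here (LHS = RHS)
C. LHS = 16, RHS = 16 → holds here (LHS = RHS)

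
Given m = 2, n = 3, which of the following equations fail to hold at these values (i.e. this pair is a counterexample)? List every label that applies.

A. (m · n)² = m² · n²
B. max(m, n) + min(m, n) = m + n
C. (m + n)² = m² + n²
C

Evaluating each claim at the given values:
A. LHS = 36, RHS = 36 → holds here (LHS = RHS)
B. LHS = 5, RHS = 5 → holds here (LHS = RHS)
C. LHS = 25, RHS = 13 → fails here (LHS ≠ RHS)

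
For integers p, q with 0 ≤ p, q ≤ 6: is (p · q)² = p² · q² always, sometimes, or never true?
Always true

The identity holds for every pair in the range. For instance at (p, q) = (0, 1): both sides equal 0.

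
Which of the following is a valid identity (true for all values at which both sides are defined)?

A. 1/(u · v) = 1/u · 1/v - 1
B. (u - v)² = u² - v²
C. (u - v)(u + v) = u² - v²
C

A: fails at (5, 5) — LHS = 1/25, RHS = -24/25.
B: fails at (6, 7) — LHS = 1, RHS = -13.
C: holds — e.g. at (4, 4), both sides equal 0.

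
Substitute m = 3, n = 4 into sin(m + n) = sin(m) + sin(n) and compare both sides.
LHS = sin(3 + 4) = sin(7) ≈ 0.657
RHS = sin(3) + sin(4) ≈ -0.6157

LHS ≠ RHS (they differ by about 1.273), so the equation does not hold here.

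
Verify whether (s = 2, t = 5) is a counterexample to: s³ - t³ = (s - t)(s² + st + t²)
Substituting s = 2, t = 5:
LHS = 2³ - 5³ = -117
RHS = (2 - 5)(2² + 2·5 + 5²) = -117

The sides agree, so this pair does not disprove the claim.

Answer: No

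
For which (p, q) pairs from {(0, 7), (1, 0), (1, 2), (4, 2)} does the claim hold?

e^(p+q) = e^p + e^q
Testing each pair:
(0, 7): LHS = e^7 ≈ 1097, RHS = 1 + e^7 ≈ 1098 → fails
(1, 0): LHS = e ≈ 2.718, RHS = 1 + e ≈ 3.718 → fails
(1, 2): LHS = e^3 ≈ 20.09, RHS = e + e^2 ≈ 10.11 → fails
(4, 2): LHS = e^6 ≈ 403.4, RHS = e^2 + e^4 ≈ 61.99 → fails

No pair satisfies the claim.

Answer: None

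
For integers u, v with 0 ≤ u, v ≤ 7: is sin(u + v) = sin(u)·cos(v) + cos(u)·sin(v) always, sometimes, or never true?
The identity holds for every pair in the range. For instance at (u, v) = (0, 0): both sides equal 0.

Answer: Always true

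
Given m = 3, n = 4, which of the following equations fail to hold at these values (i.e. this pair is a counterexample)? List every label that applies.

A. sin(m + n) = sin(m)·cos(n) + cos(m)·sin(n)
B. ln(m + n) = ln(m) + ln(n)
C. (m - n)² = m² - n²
B, C

Evaluating each claim at the given values:
A. LHS = sin(7) ≈ 0.657, RHS = sin(3)·cos(4) + sin(4)·cos(3) ≈ 0.657 → holds here (LHS = RHS)
B. LHS = ln(7) ≈ 1.946, RHS = ln(3) + ln(4) ≈ 2.485 → fails here (LHS ≠ RHS)
C. LHS = 1, RHS = -7 → fails here (LHS ≠ RHS)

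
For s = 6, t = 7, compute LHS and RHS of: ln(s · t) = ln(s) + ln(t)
LHS = ln(6 · 7) = ln(42) ≈ 3.738
RHS = ln(6) + ln(7) ≈ 3.738

LHS = RHS: the two sides agree.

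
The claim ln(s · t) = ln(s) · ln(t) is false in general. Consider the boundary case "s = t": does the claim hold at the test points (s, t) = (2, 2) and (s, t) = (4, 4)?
At (2, 2): LHS = ln(4) ≈ 1.386 ≠ RHS = ln(2)² ≈ 0.4805
At (4, 4): LHS = ln(16) ≈ 2.773 ≠ RHS = ln(4)² ≈ 1.922

Answer: No, fails at both test points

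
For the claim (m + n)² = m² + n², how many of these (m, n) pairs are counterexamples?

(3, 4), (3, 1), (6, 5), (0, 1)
Testing each pair:
(3, 4): LHS = 49, RHS = 25 → counterexample
(3, 1): LHS = 16, RHS = 10 → counterexample
(6, 5): LHS = 121, RHS = 61 → counterexample
(0, 1): LHS = 1, RHS = 1 → satisfies claim

That makes 3 counterexamples.

Answer: 3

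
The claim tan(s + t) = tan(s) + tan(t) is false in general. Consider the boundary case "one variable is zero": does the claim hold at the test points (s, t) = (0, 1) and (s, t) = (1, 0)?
Yes, holds at both test points

At (0, 1): LHS = tan(1) ≈ 1.557, RHS = tan(1) ≈ 1.557 → equal
At (1, 0): LHS = tan(1) ≈ 1.557, RHS = tan(1) ≈ 1.557 → equal

So the claim does hold at both of these boundary points, even though it is not an identity.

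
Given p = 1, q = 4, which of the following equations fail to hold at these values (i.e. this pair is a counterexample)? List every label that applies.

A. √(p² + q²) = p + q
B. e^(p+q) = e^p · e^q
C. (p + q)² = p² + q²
A, C

Evaluating each claim at the given values:
A. LHS = √(17) ≈ 4.123, RHS = 5 → fails here (LHS ≠ RHS)
B. LHS = e^5 ≈ 148.4, RHS = e^5 ≈ 148.4 → holds here (LHS = RHS)
C. LHS = 25, RHS = 17 → fails here (LHS ≠ RHS)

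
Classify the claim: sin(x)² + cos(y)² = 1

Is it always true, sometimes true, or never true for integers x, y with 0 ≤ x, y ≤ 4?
It holds at (x, y) = (4, 4) (both sides equal 1), but fails at (x, y) = (0, 2) (LHS = cos(2)² ≈ 0.1732, RHS = 1).

Answer: Sometimes true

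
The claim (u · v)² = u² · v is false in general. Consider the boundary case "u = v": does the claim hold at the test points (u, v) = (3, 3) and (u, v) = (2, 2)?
No, fails at both test points

At (3, 3): LHS = 81 ≠ RHS = 27
At (2, 2): LHS = 16 ≠ RHS = 8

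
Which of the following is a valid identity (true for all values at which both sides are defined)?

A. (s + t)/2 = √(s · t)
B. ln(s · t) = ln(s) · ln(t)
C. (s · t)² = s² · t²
A: fails at (2, 5) — LHS = 7/2, RHS = √(10) ≈ 3.162.
B: fails at (3, 5) — LHS = ln(15) ≈ 2.708, RHS = ln(3)·ln(5) ≈ 1.768.
C: holds — e.g. at (2, 3), both sides equal 36.

Answer: C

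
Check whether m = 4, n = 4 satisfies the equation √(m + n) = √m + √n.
Substituting m = 4, n = 4:

LHS = √(4 + 4) = 2·√(2) ≈ 2.828
RHS = √4 + √4 = 4

LHS ≠ RHS, so the equation does not hold at this point.

Answer: Fails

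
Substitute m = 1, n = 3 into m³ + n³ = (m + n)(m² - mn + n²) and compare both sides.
LHS = 1³ + 3³ = 28
RHS = (1 + 3)(1² - 1·3 + 3²) = 28

LHS = RHS: the two sides agree.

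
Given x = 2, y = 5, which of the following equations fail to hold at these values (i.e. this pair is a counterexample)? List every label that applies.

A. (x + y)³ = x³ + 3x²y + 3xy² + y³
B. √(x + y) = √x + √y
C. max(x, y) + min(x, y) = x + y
Evaluating each claim at the given values:
A. LHS = 343, RHS = 343 → holds here (LHS = RHS)
B. LHS = √(7) ≈ 2.646, RHS = √(2) + √(5) ≈ 3.65 → fails here (LHS ≠ RHS)
C. LHS = 7, RHS = 7 → holds here (LHS = RHS)

Answer: B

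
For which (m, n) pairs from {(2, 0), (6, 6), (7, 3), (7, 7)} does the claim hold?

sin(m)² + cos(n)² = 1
(6, 6), (7, 7)

Testing each pair:
(2, 0): LHS = sin(2)² + 1 ≈ 1.827, RHS = 1 → fails
(6, 6): LHS = sin(6)² + cos(6)² = 1, RHS = 1 → holds
(7, 3): LHS = sin(7)² + cos(3)² ≈ 1.412, RHS = 1 → fails
(7, 7): LHS = sin(7)² + cos(7)² = 1, RHS = 1 → holds

2 of 4 pairs satisfy the claim.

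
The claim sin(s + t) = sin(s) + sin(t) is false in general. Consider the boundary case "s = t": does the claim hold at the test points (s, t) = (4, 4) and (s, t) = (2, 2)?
At (4, 4): LHS = sin(8) ≈ 0.9894 ≠ RHS = 2·sin(4) ≈ -1.514
At (2, 2): LHS = sin(4) ≈ -0.7568 ≠ RHS = 2·sin(2) ≈ 1.819

Answer: No, fails at both test points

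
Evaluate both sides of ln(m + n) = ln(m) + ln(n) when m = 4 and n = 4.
LHS = ln(4 + 4) = ln(8) ≈ 2.079
RHS = ln(4) + ln(4) = 2·ln(4) ≈ 2.773

LHS ≠ RHS (they differ by about 0.6931), so the equation does not hold here.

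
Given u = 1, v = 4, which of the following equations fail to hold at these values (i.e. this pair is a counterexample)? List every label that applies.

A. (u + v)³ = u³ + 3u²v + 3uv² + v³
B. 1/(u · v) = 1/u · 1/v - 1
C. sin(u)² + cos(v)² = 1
B, C

Evaluating each claim at the given values:
A. LHS = 125, RHS = 125 → holds here (LHS = RHS)
B. LHS = 1/4, RHS = -3/4 → fails here (LHS ≠ RHS)
C. LHS = cos(4)² + sin(1)² ≈ 1.135, RHS = 1 → fails here (LHS ≠ RHS)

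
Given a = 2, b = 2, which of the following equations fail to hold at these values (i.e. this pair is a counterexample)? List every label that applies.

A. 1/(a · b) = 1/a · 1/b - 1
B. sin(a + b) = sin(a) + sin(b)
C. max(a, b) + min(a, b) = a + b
A, B

Evaluating each claim at the given values:
A. LHS = 1/4, RHS = -3/4 → fails here (LHS ≠ RHS)
B. LHS = sin(4) ≈ -0.7568, RHS = 2·sin(2) ≈ 1.819 → fails here (LHS ≠ RHS)
C. LHS = 4, RHS = 4 → holds here (LHS = RHS)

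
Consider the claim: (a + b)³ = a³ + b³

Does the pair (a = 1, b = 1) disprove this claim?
Yes

Substituting a = 1, b = 1:
LHS = (1 + 1)³ = 8
RHS = 1³ + 1³ = 2

Since LHS ≠ RHS, this pair disproves the claim.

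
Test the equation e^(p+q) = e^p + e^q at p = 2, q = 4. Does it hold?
Fails

Substituting p = 2, q = 4:

LHS = e^(2+4) = e^6 ≈ 403.4
RHS = e^2 + e^4 ≈ 61.99

LHS ≠ RHS, so the equation does not hold at this point.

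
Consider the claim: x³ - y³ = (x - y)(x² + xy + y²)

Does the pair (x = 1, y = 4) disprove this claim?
Substituting x = 1, y = 4:
LHS = 1³ - 4³ = -63
RHS = (1 - 4)(1² + 1·4 + 4²) = -63

The sides agree, so this pair does not disprove the claim.

Answer: No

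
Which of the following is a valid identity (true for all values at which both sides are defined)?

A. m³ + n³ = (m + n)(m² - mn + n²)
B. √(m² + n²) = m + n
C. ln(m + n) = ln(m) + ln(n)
A: holds — e.g. at (1, 1), both sides equal 2.
B: fails at (1, 2) — LHS = √(5) ≈ 2.236, RHS = 3.
C: fails at (1, 5) — LHS = ln(6) ≈ 1.792, RHS = ln(5) ≈ 1.609.

Answer: A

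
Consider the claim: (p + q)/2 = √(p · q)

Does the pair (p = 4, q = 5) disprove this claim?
Substituting p = 4, q = 5:
LHS = (4 + 5)/2 = 9/2
RHS = √(4 · 5) = 2·√(5) ≈ 4.472

Since LHS ≠ RHS, this pair disproves the claim.

Answer: Yes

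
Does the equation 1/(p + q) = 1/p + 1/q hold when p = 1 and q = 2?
Fails

Substituting p = 1, q = 2:

LHS = 1/(1 + 2) = 1/3
RHS = 1/1 + 1/2 = 3/2

LHS ≠ RHS, so the equation does not hold at this point.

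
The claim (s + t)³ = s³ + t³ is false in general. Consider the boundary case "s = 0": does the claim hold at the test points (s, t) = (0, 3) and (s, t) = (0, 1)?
At (0, 3): LHS = 27, RHS = 27 → equal
At (0, 1): LHS = 1, RHS = 1 → equal

So the claim does hold at both of these boundary points, even though it is not an identity.

Answer: Yes, holds at both test points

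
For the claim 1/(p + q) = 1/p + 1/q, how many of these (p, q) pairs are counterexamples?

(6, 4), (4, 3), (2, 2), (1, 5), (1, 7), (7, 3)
6

Testing each pair:
(6, 4): LHS = 1/10, RHS = 5/12 → counterexample
(4, 3): LHS = 1/7, RHS = 7/12 → counterexample
(2, 2): LHS = 1/4, RHS = 1 → counterexample
(1, 5): LHS = 1/6, RHS = 6/5 → counterexample
(1, 7): LHS = 1/8, RHS = 8/7 → counterexample
(7, 3): LHS = 1/10, RHS = 10/21 → counterexample

That makes 6 counterexamples.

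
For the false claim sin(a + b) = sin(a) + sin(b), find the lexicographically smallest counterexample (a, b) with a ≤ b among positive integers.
Substituting (1, 1) into the claim:
LHS = sin(1 + 1) = sin(2) ≈ 0.9093
RHS = sin(1) + sin(1) = 2·sin(1) ≈ 1.683

Since LHS ≠ RHS, this pair disproves the claim, and no lexicographically smaller pair (a ≤ b, positive integers) does.

For instance (7, 8) is also a counterexample (LHS = sin(15) ≈ 0.6503, RHS = sin(7) + sin(8) ≈ 1.646), but it's lexicographically larger.

Answer: (a, b) = (1, 1)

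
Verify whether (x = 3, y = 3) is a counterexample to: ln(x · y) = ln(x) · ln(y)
Yes

Substituting x = 3, y = 3:
LHS = ln(3 · 3) = ln(9) ≈ 2.197
RHS = ln(3) · ln(3) = ln(3)² ≈ 1.207

Since LHS ≠ RHS, this pair disproves the claim.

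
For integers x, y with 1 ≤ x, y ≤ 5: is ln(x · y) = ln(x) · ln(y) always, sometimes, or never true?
Sometimes true

It holds at (x, y) = (1, 1) (both sides equal 0), but fails at (x, y) = (3, 3) (LHS = ln(9) ≈ 2.197, RHS = ln(3)² ≈ 1.207).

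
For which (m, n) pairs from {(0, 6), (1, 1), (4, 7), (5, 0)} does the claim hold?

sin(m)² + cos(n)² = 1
Testing each pair:
(0, 6): LHS = cos(6)² ≈ 0.9219, RHS = 1 → fails
(1, 1): LHS = cos(1)² + sin(1)² = 1, RHS = 1 → holds
(4, 7): LHS = cos(7)² + sin(4)² ≈ 1.141, RHS = 1 → fails
(5, 0): LHS = sin(5)² + 1 ≈ 1.92, RHS = 1 → fails

1 of 4 pairs satisfies the claim.

Answer: (1, 1)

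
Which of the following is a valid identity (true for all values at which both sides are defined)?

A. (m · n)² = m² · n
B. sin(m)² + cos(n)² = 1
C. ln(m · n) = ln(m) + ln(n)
C

A: fails at (4, 5) — LHS = 400, RHS = 80.
B: fails at (1, 2) — LHS = cos(2)² + sin(1)² ≈ 0.8813, RHS = 1.
C: holds — e.g. at (2, 4), both sides equal ln(8) ≈ 2.079.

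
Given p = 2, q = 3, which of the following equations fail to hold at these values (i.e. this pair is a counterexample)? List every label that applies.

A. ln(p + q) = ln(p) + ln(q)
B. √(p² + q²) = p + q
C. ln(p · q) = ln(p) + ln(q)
Evaluating each claim at the given values:
A. LHS = ln(5) ≈ 1.609, RHS = ln(2) + ln(3) ≈ 1.792 → fails here (LHS ≠ RHS)
B. LHS = √(13) ≈ 3.606, RHS = 5 → fails here (LHS ≠ RHS)
C. LHS = ln(6) ≈ 1.792, RHS = ln(2) + ln(3) ≈ 1.792 → holds here (LHS = RHS)

Answer: A, B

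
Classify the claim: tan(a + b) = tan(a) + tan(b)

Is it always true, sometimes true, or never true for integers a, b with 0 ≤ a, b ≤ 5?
It holds at (a, b) = (5, 0) (both sides equal tan(5) ≈ -3.381), but fails at (a, b) = (5, 5) (LHS = tan(10) ≈ 0.6484, RHS = 2·tan(5) ≈ -6.761).

Answer: Sometimes true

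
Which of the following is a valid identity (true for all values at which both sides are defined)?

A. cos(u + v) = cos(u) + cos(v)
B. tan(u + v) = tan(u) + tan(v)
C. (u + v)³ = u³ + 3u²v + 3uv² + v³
A: fails at (1, 5) — LHS = cos(6) ≈ 0.9602, RHS = cos(5) + cos(1) ≈ 0.824.
B: fails at (3, 7) — LHS = tan(10) ≈ 0.6484, RHS = tan(3) + tan(7) ≈ 0.7289.
C: holds — e.g. at (3, 7), both sides equal 1000.

Answer: C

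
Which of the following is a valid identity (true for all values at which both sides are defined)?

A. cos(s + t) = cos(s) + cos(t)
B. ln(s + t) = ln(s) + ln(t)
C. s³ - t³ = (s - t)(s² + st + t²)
C

A: fails at (0, 1) — LHS = cos(1) ≈ 0.5403, RHS = cos(1) + 1 ≈ 1.54.
B: fails at (5, 5) — LHS = ln(10) ≈ 2.303, RHS = 2·ln(5) ≈ 3.219.
C: holds — e.g. at (5, 5), both sides equal 0.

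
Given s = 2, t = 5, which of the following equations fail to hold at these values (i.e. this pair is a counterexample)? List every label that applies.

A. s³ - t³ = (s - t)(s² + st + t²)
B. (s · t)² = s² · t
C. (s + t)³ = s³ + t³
Evaluating each claim at the given values:
A. LHS = -117, RHS = -117 → holds here (LHS = RHS)
B. LHS = 100, RHS = 20 → fails here (LHS ≠ RHS)
C. LHS = 343, RHS = 133 → fails here (LHS ≠ RHS)

Answer: B, C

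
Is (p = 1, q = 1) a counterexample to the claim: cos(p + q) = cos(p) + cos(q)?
Yes

Substituting p = 1, q = 1:
LHS = cos(1 + 1) = cos(2) ≈ -0.4161
RHS = cos(1) + cos(1) = 2·cos(1) ≈ 1.081

Since LHS ≠ RHS, this pair disproves the claim.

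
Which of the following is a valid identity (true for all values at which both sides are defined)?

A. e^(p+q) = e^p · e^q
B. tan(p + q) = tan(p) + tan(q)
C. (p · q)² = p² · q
A: holds — e.g. at (3, 5), both sides equal e^8 ≈ 2981.
B: fails at (4, 4) — LHS = tan(8) ≈ -6.8, RHS = 2·tan(4) ≈ 2.316.
C: fails at (3, 4) — LHS = 144, RHS = 36.

Answer: A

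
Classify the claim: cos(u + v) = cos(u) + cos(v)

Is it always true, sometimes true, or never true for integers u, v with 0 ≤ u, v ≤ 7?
Never true

The claim fails for every pair in the range. For instance at (u, v) = (0, 1): LHS = cos(1) ≈ 0.5403, RHS = cos(1) + 1 ≈ 1.54.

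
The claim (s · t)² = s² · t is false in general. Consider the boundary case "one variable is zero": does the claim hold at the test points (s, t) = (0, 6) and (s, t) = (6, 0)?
Yes, holds at both test points

At (0, 6): LHS = 0, RHS = 0 → equal
At (6, 0): LHS = 0, RHS = 0 → equal

So the claim does hold at both of these boundary points, even though it is not an identity.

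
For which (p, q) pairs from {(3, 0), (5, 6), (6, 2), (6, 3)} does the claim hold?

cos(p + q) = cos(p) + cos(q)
Testing each pair:
(3, 0): LHS = cos(3) ≈ -0.99, RHS = cos(3) + 1 ≈ 0.01001 → fails
(5, 6): LHS = cos(11) ≈ 0.004426, RHS = cos(5) + cos(6) ≈ 1.244 → fails
(6, 2): LHS = cos(8) ≈ -0.1455, RHS = cos(2) + cos(6) ≈ 0.544 → fails
(6, 3): LHS = cos(9) ≈ -0.9111, RHS = cos(3) + cos(6) ≈ -0.02982 → fails

No pair satisfies the claim.

Answer: None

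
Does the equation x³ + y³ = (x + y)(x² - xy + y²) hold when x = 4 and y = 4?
Substituting x = 4, y = 4:

LHS = 4³ + 4³ = 128
RHS = (4 + 4)(4² - 4·4 + 4²) = 128

LHS = RHS, so the equation holds at this point.

Answer: Holds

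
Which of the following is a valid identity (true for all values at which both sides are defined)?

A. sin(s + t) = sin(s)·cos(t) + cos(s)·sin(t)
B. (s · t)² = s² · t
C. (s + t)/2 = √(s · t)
A: holds — e.g. at (4, 4), both sides equal sin(8) ≈ 0.9894.
B: fails at (1, 2) — LHS = 4, RHS = 2.
C: fails at (2, 3) — LHS = 5/2, RHS = √(6) ≈ 2.449.

Answer: A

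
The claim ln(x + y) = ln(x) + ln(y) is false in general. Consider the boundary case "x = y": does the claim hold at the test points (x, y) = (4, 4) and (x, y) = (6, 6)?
At (4, 4): LHS = ln(8) ≈ 2.079 ≠ RHS = 2·ln(4) ≈ 2.773
At (6, 6): LHS = ln(12) ≈ 2.485 ≠ RHS = 2·ln(6) ≈ 3.584

Answer: No, fails at both test points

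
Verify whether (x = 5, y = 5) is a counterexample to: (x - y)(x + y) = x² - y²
No

Substituting x = 5, y = 5:
LHS = (5 - 5)(5 + 5) = 0
RHS = 5² - 5² = 0

The sides agree, so this pair does not disprove the claim.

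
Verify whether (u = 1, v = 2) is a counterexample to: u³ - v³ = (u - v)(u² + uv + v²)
Substituting u = 1, v = 2:
LHS = 1³ - 2³ = -7
RHS = (1 - 2)(1² + 1·2 + 2²) = -7

The sides agree, so this pair does not disprove the claim.

Answer: No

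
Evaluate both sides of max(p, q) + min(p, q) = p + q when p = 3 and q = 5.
LHS = max(3, 5) + min(3, 5) = 8
RHS = 3 + 5 = 8

LHS = RHS: the two sides agree.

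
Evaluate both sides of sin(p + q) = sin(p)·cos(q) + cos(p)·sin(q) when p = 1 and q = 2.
LHS = sin(1 + 2) = sin(3) ≈ 0.1411
RHS = sin(1)·cos(2) + cos(1)·sin(2) = sin(1)·cos(2) + sin(2)·cos(1) ≈ 0.1411

LHS = RHS: the two sides agree.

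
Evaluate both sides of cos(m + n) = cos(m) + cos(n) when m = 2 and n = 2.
LHS = cos(2 + 2) = cos(4) ≈ -0.6536
RHS = cos(2) + cos(2) = 2·cos(2) ≈ -0.8323

LHS ≠ RHS (they differ by about 0.1787), so the equation does not hold here.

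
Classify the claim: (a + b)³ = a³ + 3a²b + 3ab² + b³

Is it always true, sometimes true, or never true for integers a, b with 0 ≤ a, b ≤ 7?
The identity holds for every pair in the range. For instance at (a, b) = (5, 4): both sides equal 729.

Answer: Always true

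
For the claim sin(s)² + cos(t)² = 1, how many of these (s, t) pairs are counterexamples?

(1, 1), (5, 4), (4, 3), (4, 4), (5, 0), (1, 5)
4

Testing each pair:
(1, 1): LHS = cos(1)² + sin(1)² = 1, RHS = 1 → satisfies claim
(5, 4): LHS = cos(4)² + sin(5)² ≈ 1.347, RHS = 1 → counterexample
(4, 3): LHS = sin(4)² + cos(3)² ≈ 1.553, RHS = 1 → counterexample
(4, 4): LHS = cos(4)² + sin(4)² = 1, RHS = 1 → satisfies claim
(5, 0): LHS = sin(5)² + 1 ≈ 1.92, RHS = 1 → counterexample
(1, 5): LHS = cos(5)² + sin(1)² ≈ 0.7885, RHS = 1 → counterexample

That makes 4 counterexamples.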